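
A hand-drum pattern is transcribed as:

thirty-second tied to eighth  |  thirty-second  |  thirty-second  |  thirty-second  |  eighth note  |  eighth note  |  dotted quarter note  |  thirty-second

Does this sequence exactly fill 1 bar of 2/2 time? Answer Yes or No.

No

One bar of 2/2 = 32 thirty-second notes.
In thirty-second notes: thirty-second tied to eighth (thirty-second + eighth) = 5; thirty-second = 1; thirty-second = 1; thirty-second = 1; eighth note = 4; eighth note = 4; dotted quarter note = 12; thirty-second = 1.
Sum: 5 + 1 + 1 + 1 + 4 + 4 + 12 + 1 = 29.
29 falls short of 32, so the answer is No.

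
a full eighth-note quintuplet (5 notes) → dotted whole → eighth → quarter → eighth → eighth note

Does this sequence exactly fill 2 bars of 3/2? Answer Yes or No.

One bar of 3/2 = 12 eighth notes, so 2 bars = 24.
In eighth notes: a full eighth-note quintuplet (5 notes) (five quintuplet eighths span one half) = 4; dotted whole = 12; eighth = 1; quarter = 2; eighth = 1; eighth note = 1.
Total: 4 + 12 + 1 + 2 + 1 + 1 = 21.
21 falls short of 24, so the answer is No.

No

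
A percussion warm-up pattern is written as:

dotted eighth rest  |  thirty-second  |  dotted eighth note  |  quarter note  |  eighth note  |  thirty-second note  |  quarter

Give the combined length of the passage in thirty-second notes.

Each duration in thirty-second notes: dotted eighth rest = 6; thirty-second = 1; dotted eighth note = 6; quarter note = 8; eighth note = 4; thirty-second note = 1; quarter = 8.
Altogether 6 + 1 + 6 + 8 + 4 + 1 + 8 = 34 thirty-second notes.

34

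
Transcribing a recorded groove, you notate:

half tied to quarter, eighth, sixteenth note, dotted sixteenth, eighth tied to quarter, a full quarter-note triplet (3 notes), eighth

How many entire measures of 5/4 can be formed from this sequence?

1

One bar of 5/4 = 40 thirty-second notes.
Working in thirty-second notes: half tied to quarter (half + quarter) = 24; eighth = 4; sixteenth note = 2; dotted sixteenth = 3; eighth tied to quarter (eighth + quarter) = 12; a full quarter-note triplet (3 notes) (three triplet quarters span one half) = 16; eighth = 4.
Total: 24 + 4 + 2 + 3 + 12 + 16 + 4 = 65.
65 ÷ 40 = 1 complete bar with 25 left over.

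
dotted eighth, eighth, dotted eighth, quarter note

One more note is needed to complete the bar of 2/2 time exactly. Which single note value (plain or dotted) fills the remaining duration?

The bar of 2/2 = 16 sixteenth notes.
In sixteenth notes: dotted eighth = 3; eighth = 2; dotted eighth = 3; quarter note = 4.
Adding: 3 + 2 + 3 + 4 = 12.
Remaining: 16 − 12 = 4 sixteenth notes, which is a quarter note.

quarter note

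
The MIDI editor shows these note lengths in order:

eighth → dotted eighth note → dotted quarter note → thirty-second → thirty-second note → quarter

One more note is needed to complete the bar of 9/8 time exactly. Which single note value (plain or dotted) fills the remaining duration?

eighth note

The bar of 9/8 = 36 thirty-second notes.
In thirty-second notes: eighth = 4; dotted eighth note = 6; dotted quarter note = 12; thirty-second = 1; thirty-second note = 1; quarter = 8.
Total: 4 + 6 + 12 + 1 + 1 + 8 = 32.
Remaining: 36 − 32 = 4 thirty-second notes, which is a eighth note.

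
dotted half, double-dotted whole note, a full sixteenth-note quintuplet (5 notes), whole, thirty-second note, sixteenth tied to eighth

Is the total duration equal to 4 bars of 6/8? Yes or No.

One bar of 6/8 = 24 thirty-second notes, so 4 bars = 96.
Express everything in thirty-second notes: dotted half = 24; double-dotted whole note = 56; a full sixteenth-note quintuplet (5 notes) (five quintuplet sixteenths span one quarter) = 8; whole = 32; thirty-second note = 1; sixteenth tied to eighth (sixteenth + eighth) = 6.
Altogether 24 + 56 + 8 + 32 + 1 + 6 = 127.
127 exceeds 96, so the answer is No.

No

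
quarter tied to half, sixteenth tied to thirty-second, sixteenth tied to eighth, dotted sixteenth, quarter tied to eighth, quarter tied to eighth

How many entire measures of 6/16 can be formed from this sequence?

5

One bar of 6/16 = 12 thirty-second notes.
In thirty-second notes: quarter tied to half (quarter + half) = 24; sixteenth tied to thirty-second (sixteenth + thirty-second) = 3; sixteenth tied to eighth (sixteenth + eighth) = 6; dotted sixteenth = 3; quarter tied to eighth (quarter + eighth) = 12; quarter tied to eighth (quarter + eighth) = 12.
Total: 24 + 3 + 6 + 3 + 12 + 12 = 60.
60 ÷ 12 = 5 complete bars with 0 left over.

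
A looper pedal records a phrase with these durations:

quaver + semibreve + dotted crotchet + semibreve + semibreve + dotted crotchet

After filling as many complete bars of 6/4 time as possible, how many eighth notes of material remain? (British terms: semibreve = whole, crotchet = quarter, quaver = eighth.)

7

One bar of 6/4 = 12 eighth notes.
Each duration in eighth notes: quaver = 1; semibreve = 8; dotted crotchet = 3; semibreve = 8; semibreve = 8; dotted crotchet = 3.
Sum: 1 + 8 + 3 + 8 + 8 + 3 = 31.
31 ÷ 12 = 2 complete bars with 7 eighth notes remaining.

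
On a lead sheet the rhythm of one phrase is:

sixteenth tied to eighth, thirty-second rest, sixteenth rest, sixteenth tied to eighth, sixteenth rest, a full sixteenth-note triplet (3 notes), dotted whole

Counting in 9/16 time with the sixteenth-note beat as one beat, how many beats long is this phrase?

34.5

One sixteenth-note beat = 2 thirty-second notes.
Convert each value to thirty-second notes: sixteenth tied to eighth (sixteenth + eighth) = 6; thirty-second rest = 1; sixteenth rest = 2; sixteenth tied to eighth (sixteenth + eighth) = 6; sixteenth rest = 2; a full sixteenth-note triplet (3 notes) (three triplet sixteenths span one eighth) = 4; dotted whole = 48.
Altogether 6 + 1 + 2 + 6 + 2 + 4 + 48 = 69.
69 ÷ 2 = 34.5 beats.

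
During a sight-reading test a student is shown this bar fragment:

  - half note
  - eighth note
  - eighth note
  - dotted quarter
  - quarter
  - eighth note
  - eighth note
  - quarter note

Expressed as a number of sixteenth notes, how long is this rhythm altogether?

Each duration in sixteenth notes: half note = 8; eighth note = 2; eighth note = 2; dotted quarter = 6; quarter = 4; eighth note = 2; eighth note = 2; quarter note = 4.
Altogether 8 + 2 + 2 + 6 + 4 + 2 + 2 + 4 = 30 sixteenth notes.

30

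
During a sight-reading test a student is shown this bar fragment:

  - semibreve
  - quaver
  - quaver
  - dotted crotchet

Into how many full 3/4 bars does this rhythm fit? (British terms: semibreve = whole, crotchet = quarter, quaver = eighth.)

One bar of 3/4 = 6 eighth notes.
Working in eighth notes: semibreve = 8; quaver = 1; quaver = 1; dotted crotchet = 3.
Total: 8 + 1 + 1 + 3 = 13.
13 ÷ 6 = 2 complete bars with 1 left over.

2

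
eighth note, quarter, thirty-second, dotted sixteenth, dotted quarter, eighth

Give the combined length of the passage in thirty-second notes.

32

Express everything in thirty-second notes: eighth note = 4; quarter = 8; thirty-second = 1; dotted sixteenth = 3; dotted quarter = 12; eighth = 4.
Total: 4 + 8 + 1 + 3 + 12 + 4 = 32 thirty-second notes.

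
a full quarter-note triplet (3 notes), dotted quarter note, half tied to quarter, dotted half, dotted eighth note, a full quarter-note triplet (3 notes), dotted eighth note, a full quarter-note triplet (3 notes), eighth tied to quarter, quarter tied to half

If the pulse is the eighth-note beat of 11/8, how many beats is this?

One eighth-note beat = 2 sixteenth notes.
Working in sixteenth notes: a full quarter-note triplet (3 notes) (three triplet quarters span one half) = 8; dotted quarter note = 6; half tied to quarter (half + quarter) = 12; dotted half = 12; dotted eighth note = 3; a full quarter-note triplet (3 notes) (three triplet quarters span one half) = 8; dotted eighth note = 3; a full quarter-note triplet (3 notes) (three triplet quarters span one half) = 8; eighth tied to quarter (eighth + quarter) = 6; quarter tied to half (quarter + half) = 12.
Sum: 8 + 6 + 12 + 12 + 3 + 8 + 3 + 8 + 6 + 12 = 78.
78 ÷ 2 = 39 beats.

39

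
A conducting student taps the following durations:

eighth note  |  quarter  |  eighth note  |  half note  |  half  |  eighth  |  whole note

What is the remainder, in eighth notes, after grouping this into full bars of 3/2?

9

One bar of 3/2 = 12 eighth notes.
In eighth notes: eighth note = 1; quarter = 2; eighth note = 1; half note = 4; half = 4; eighth = 1; whole note = 8.
Altogether 1 + 2 + 1 + 4 + 4 + 1 + 8 = 21.
21 ÷ 12 = 1 complete bar with 9 eighth notes remaining.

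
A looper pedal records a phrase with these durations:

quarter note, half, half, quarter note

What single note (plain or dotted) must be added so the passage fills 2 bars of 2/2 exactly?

2 bars of 2/2 = 8 quarter notes.
In quarter notes: quarter note = 1; half = 2; half = 2; quarter note = 1.
Altogether 1 + 2 + 2 + 1 = 6.
Remaining: 8 − 6 = 2 quarter notes, which is a half note.

half note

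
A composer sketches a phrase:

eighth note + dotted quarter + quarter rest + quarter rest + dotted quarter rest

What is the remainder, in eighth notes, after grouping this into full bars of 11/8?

0

One bar of 11/8 = 11 eighth notes.
Express everything in eighth notes: eighth note = 1; dotted quarter = 3; quarter rest = 2; quarter rest = 2; dotted quarter rest = 3.
Total: 1 + 3 + 2 + 2 + 3 = 11.
11 ÷ 11 = 1 complete bar with 0 eighth notes remaining.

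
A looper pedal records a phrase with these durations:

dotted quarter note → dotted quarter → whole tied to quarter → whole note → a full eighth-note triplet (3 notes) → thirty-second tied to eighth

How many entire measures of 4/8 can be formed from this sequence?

One bar of 4/8 = 16 thirty-second notes.
In thirty-second notes: dotted quarter note = 12; dotted quarter = 12; whole tied to quarter (whole + quarter) = 40; whole note = 32; a full eighth-note triplet (3 notes) (three triplet eighths span one quarter) = 8; thirty-second tied to eighth (thirty-second + eighth) = 5.
Total: 12 + 12 + 40 + 32 + 8 + 5 = 109.
109 ÷ 16 = 6 complete bars with 13 left over.

6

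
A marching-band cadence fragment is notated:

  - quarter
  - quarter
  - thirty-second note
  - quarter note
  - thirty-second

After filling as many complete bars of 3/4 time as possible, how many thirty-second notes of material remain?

One bar of 3/4 = 24 thirty-second notes.
Convert each value to thirty-second notes: quarter = 8; quarter = 8; thirty-second note = 1; quarter note = 8; thirty-second = 1.
Total: 8 + 8 + 1 + 8 + 1 = 26.
26 ÷ 24 = 1 complete bar with 2 thirty-second notes remaining.

2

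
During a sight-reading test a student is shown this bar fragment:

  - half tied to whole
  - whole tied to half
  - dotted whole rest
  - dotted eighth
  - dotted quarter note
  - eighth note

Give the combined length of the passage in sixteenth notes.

Working in sixteenth notes: half tied to whole (half + whole) = 24; whole tied to half (whole + half) = 24; dotted whole rest = 24; dotted eighth = 3; dotted quarter note = 6; eighth note = 2.
Adding: 24 + 24 + 24 + 3 + 6 + 2 = 83 sixteenth notes.

83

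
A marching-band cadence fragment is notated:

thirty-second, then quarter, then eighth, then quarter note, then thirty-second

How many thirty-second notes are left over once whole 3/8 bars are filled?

10

One bar of 3/8 = 12 thirty-second notes.
Convert each value to thirty-second notes: thirty-second = 1; quarter = 8; eighth = 4; quarter note = 8; thirty-second = 1.
Total: 1 + 8 + 4 + 8 + 1 = 22.
22 ÷ 12 = 1 complete bar with 10 thirty-second notes remaining.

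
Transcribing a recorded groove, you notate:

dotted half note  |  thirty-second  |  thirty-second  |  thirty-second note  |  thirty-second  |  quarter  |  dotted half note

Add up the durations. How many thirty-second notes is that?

60

Each duration in thirty-second notes: dotted half note = 24; thirty-second = 1; thirty-second = 1; thirty-second note = 1; thirty-second = 1; quarter = 8; dotted half note = 24.
Total: 24 + 1 + 1 + 1 + 1 + 8 + 24 = 60 thirty-second notes.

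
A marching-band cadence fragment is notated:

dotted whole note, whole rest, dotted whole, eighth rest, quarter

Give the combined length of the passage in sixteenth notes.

70

In sixteenth notes: dotted whole note = 24; whole rest = 16; dotted whole = 24; eighth rest = 2; quarter = 4.
Total: 24 + 16 + 24 + 2 + 4 = 70 sixteenth notes.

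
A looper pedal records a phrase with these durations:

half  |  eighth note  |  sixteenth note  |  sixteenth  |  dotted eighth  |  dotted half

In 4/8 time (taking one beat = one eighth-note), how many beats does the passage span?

13.5

One eighth-note beat = 2 sixteenth notes.
Express everything in sixteenth notes: half = 8; eighth note = 2; sixteenth note = 1; sixteenth = 1; dotted eighth = 3; dotted half = 12.
Adding: 8 + 2 + 1 + 1 + 3 + 12 = 27.
27 ÷ 2 = 13.5 beats.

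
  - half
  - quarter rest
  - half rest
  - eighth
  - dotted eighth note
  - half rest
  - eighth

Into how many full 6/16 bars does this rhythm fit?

One bar of 6/16 = 6 sixteenth notes.
Each duration in sixteenth notes: half = 8; quarter rest = 4; half rest = 8; eighth = 2; dotted eighth note = 3; half rest = 8; eighth = 2.
Total: 8 + 4 + 8 + 2 + 3 + 8 + 2 = 35.
35 ÷ 6 = 5 complete bars with 5 left over.

5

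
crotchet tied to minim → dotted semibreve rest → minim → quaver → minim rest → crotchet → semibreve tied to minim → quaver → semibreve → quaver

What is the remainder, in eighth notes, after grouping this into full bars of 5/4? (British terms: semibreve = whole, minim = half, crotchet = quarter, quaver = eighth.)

One bar of 5/4 = 10 eighth notes.
Convert each value to eighth notes: crotchet tied to minim (crotchet + minim) = 6; dotted semibreve rest = 12; minim = 4; quaver = 1; minim rest = 4; crotchet = 2; semibreve tied to minim (semibreve + minim) = 12; quaver = 1; semibreve = 8; quaver = 1.
Adding: 6 + 12 + 4 + 1 + 4 + 2 + 12 + 1 + 8 + 1 = 51.
51 ÷ 10 = 5 complete bars with 1 eighth note remaining.

1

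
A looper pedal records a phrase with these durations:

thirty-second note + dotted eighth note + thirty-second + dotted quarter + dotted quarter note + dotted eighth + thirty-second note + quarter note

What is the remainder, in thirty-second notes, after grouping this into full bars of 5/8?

One bar of 5/8 = 20 thirty-second notes.
Convert each value to thirty-second notes: thirty-second note = 1; dotted eighth note = 6; thirty-second = 1; dotted quarter = 12; dotted quarter note = 12; dotted eighth = 6; thirty-second note = 1; quarter note = 8.
Altogether 1 + 6 + 1 + 12 + 12 + 6 + 1 + 8 = 47.
47 ÷ 20 = 2 complete bars with 7 thirty-second notes remaining.

7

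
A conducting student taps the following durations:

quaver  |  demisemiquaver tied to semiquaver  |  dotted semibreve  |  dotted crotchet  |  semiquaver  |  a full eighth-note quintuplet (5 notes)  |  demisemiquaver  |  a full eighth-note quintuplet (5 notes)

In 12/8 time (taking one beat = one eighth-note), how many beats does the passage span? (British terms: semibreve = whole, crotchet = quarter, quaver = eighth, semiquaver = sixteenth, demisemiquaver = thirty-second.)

One eighth-note beat = 4 thirty-second notes.
Convert each value to thirty-second notes: quaver = 4; demisemiquaver tied to semiquaver (demisemiquaver + semiquaver) = 3; dotted semibreve = 48; dotted crotchet = 12; semiquaver = 2; a full eighth-note quintuplet (5 notes) (five quintuplet eighths span one half) = 16; demisemiquaver = 1; a full eighth-note quintuplet (5 notes) (five quintuplet eighths span one half) = 16.
Adding: 4 + 3 + 48 + 12 + 2 + 16 + 1 + 16 = 102.
102 ÷ 4 = 25.5 beats.

25.5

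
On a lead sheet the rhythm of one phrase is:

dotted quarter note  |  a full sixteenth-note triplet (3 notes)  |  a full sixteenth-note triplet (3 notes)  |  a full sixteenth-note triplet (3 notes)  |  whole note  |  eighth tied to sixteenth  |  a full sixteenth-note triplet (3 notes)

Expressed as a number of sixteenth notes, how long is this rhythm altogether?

Convert each value to sixteenth notes: dotted quarter note = 6; a full sixteenth-note triplet (3 notes) (three triplet sixteenths span one eighth) = 2; a full sixteenth-note triplet (3 notes) (three triplet sixteenths span one eighth) = 2; a full sixteenth-note triplet (3 notes) (three triplet sixteenths span one eighth) = 2; whole note = 16; eighth tied to sixteenth (eighth + sixteenth) = 3; a full sixteenth-note triplet (3 notes) (three triplet sixteenths span one eighth) = 2.
Altogether 6 + 2 + 2 + 2 + 16 + 3 + 2 = 33 sixteenth notes.

33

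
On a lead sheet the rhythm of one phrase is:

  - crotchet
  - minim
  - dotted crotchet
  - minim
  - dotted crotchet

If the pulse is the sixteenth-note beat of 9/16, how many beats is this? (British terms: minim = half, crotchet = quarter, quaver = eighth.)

32

One sixteenth-note beat = 2 thirty-second notes.
Each duration in thirty-second notes: crotchet = 8; minim = 16; dotted crotchet = 12; minim = 16; dotted crotchet = 12.
Total: 8 + 16 + 12 + 16 + 12 = 64.
64 ÷ 2 = 32 beats.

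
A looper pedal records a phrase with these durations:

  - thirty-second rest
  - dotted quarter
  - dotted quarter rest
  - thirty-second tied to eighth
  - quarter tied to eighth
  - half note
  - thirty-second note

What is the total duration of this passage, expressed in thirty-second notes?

59

Convert each value to thirty-second notes: thirty-second rest = 1; dotted quarter = 12; dotted quarter rest = 12; thirty-second tied to eighth (thirty-second + eighth) = 5; quarter tied to eighth (quarter + eighth) = 12; half note = 16; thirty-second note = 1.
Adding: 1 + 12 + 12 + 5 + 12 + 16 + 1 = 59 thirty-second notes.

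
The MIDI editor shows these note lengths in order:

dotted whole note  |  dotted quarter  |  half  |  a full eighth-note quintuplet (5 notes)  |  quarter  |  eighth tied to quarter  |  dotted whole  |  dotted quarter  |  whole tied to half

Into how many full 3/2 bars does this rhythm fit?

4

One bar of 3/2 = 12 eighth notes.
Each duration in eighth notes: dotted whole note = 12; dotted quarter = 3; half = 4; a full eighth-note quintuplet (5 notes) (five quintuplet eighths span one half) = 4; quarter = 2; eighth tied to quarter (eighth + quarter) = 3; dotted whole = 12; dotted quarter = 3; whole tied to half (whole + half) = 12.
Altogether 12 + 3 + 4 + 4 + 2 + 3 + 12 + 3 + 12 = 55.
55 ÷ 12 = 4 complete bars with 7 left over.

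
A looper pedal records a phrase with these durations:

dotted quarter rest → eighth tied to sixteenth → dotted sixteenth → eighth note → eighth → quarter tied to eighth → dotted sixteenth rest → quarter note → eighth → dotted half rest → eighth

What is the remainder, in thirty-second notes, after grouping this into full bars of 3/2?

36

One bar of 3/2 = 48 thirty-second notes.
Convert each value to thirty-second notes: dotted quarter rest = 12; eighth tied to sixteenth (eighth + sixteenth) = 6; dotted sixteenth = 3; eighth note = 4; eighth = 4; quarter tied to eighth (quarter + eighth) = 12; dotted sixteenth rest = 3; quarter note = 8; eighth = 4; dotted half rest = 24; eighth = 4.
Total: 12 + 6 + 3 + 4 + 4 + 12 + 3 + 8 + 4 + 24 + 4 = 84.
84 ÷ 48 = 1 complete bar with 36 thirty-second notes remaining.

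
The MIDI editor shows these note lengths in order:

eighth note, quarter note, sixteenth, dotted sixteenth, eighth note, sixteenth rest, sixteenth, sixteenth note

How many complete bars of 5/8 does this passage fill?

1

One bar of 5/8 = 20 thirty-second notes.
Convert each value to thirty-second notes: eighth note = 4; quarter note = 8; sixteenth = 2; dotted sixteenth = 3; eighth note = 4; sixteenth rest = 2; sixteenth = 2; sixteenth note = 2.
Altogether 4 + 8 + 2 + 3 + 4 + 2 + 2 + 2 = 27.
27 ÷ 20 = 1 complete bar with 7 left over.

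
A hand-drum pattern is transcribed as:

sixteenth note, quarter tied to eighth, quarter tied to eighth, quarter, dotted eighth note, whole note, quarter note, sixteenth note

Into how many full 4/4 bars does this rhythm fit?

One bar of 4/4 = 16 sixteenth notes.
Express everything in sixteenth notes: sixteenth note = 1; quarter tied to eighth (quarter + eighth) = 6; quarter tied to eighth (quarter + eighth) = 6; quarter = 4; dotted eighth note = 3; whole note = 16; quarter note = 4; sixteenth note = 1.
Adding: 1 + 6 + 6 + 4 + 3 + 16 + 4 + 1 = 41.
41 ÷ 16 = 2 complete bars with 9 left over.

2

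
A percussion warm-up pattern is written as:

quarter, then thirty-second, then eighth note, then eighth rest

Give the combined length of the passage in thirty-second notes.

17

Working in thirty-second notes: quarter = 8; thirty-second = 1; eighth note = 4; eighth rest = 4.
Total: 8 + 1 + 4 + 4 = 17 thirty-second notes.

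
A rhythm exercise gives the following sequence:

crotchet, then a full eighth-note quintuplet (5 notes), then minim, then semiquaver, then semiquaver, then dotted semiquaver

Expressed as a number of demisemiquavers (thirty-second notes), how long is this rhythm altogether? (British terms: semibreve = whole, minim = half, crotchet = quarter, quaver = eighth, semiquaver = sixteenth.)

47

Express everything in thirty-second notes: crotchet = 8; a full eighth-note quintuplet (5 notes) (five quintuplet eighths span one half) = 16; minim = 16; semiquaver = 2; semiquaver = 2; dotted semiquaver = 3.
Adding: 8 + 16 + 16 + 2 + 2 + 3 = 47 thirty-second notes.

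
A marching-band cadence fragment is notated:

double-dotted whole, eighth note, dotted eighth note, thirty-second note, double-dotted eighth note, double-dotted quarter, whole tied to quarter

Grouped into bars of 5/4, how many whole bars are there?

3

One bar of 5/4 = 40 thirty-second notes.
Each duration in thirty-second notes: double-dotted whole = 56; eighth note = 4; dotted eighth note = 6; thirty-second note = 1; double-dotted eighth note = 7; double-dotted quarter = 14; whole tied to quarter (whole + quarter) = 40.
Total: 56 + 4 + 6 + 1 + 7 + 14 + 40 = 128.
128 ÷ 40 = 3 complete bars with 8 left over.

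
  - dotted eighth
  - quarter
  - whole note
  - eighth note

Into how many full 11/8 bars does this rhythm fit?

One bar of 11/8 = 22 sixteenth notes.
Express everything in sixteenth notes: dotted eighth = 3; quarter = 4; whole note = 16; eighth note = 2.
Sum: 3 + 4 + 16 + 2 = 25.
25 ÷ 22 = 1 complete bar with 3 left over.

1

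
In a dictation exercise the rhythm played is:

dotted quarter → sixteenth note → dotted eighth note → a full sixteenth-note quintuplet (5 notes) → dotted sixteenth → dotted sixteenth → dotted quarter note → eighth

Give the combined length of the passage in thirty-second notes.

50

Express everything in thirty-second notes: dotted quarter = 12; sixteenth note = 2; dotted eighth note = 6; a full sixteenth-note quintuplet (5 notes) (five quintuplet sixteenths span one quarter) = 8; dotted sixteenth = 3; dotted sixteenth = 3; dotted quarter note = 12; eighth = 4.
Adding: 12 + 2 + 6 + 8 + 3 + 3 + 12 + 4 = 50 thirty-second notes.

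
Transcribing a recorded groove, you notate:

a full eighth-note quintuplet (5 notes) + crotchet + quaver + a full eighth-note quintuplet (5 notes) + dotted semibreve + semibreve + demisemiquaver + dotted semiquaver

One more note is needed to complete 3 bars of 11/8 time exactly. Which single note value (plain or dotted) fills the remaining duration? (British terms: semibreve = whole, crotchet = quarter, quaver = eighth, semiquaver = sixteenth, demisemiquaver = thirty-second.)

3 bars of 11/8 = 132 thirty-second notes.
Working in thirty-second notes: a full eighth-note quintuplet (5 notes) (five quintuplet eighths span one half) = 16; crotchet = 8; quaver = 4; a full eighth-note quintuplet (5 notes) (five quintuplet eighths span one half) = 16; dotted semibreve = 48; semibreve = 32; demisemiquaver = 1; dotted semiquaver = 3.
Sum: 16 + 8 + 4 + 16 + 48 + 32 + 1 + 3 = 128.
Remaining: 132 − 128 = 4 thirty-second notes, which is a eighth note.

eighth note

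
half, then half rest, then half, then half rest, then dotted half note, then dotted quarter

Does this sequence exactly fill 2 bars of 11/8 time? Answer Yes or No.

No

One bar of 11/8 = 11 eighth notes, so 2 bars = 22.
Each duration in eighth notes: half = 4; half rest = 4; half = 4; half rest = 4; dotted half note = 6; dotted quarter = 3.
Sum: 4 + 4 + 4 + 4 + 6 + 3 = 25.
25 exceeds 22, so the answer is No.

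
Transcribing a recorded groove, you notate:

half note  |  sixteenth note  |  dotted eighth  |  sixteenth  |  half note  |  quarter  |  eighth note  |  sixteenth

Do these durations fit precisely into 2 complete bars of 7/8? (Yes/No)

Yes

One bar of 7/8 = 14 sixteenth notes, so 2 bars = 28.
Working in sixteenth notes: half note = 8; sixteenth note = 1; dotted eighth = 3; sixteenth = 1; half note = 8; quarter = 4; eighth note = 2; sixteenth = 1.
Adding: 8 + 1 + 3 + 1 + 8 + 4 + 2 + 1 = 28.
28 equals 28, so the answer is Yes.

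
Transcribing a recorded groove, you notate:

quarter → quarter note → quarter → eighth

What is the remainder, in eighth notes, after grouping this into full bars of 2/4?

3

One bar of 2/4 = 4 eighth notes.
Express everything in eighth notes: quarter = 2; quarter note = 2; quarter = 2; eighth = 1.
Adding: 2 + 2 + 2 + 1 = 7.
7 ÷ 4 = 1 complete bar with 3 eighth notes remaining.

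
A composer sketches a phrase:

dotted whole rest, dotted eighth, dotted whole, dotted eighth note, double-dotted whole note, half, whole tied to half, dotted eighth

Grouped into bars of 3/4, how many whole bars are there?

9

One bar of 3/4 = 12 sixteenth notes.
Convert each value to sixteenth notes: dotted whole rest = 24; dotted eighth = 3; dotted whole = 24; dotted eighth note = 3; double-dotted whole note = 28; half = 8; whole tied to half (whole + half) = 24; dotted eighth = 3.
Total: 24 + 3 + 24 + 3 + 28 + 8 + 24 + 3 = 117.
117 ÷ 12 = 9 complete bars with 9 left over.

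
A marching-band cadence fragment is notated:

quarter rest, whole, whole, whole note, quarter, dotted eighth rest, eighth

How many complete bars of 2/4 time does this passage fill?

7

One bar of 2/4 = 8 sixteenth notes.
Each duration in sixteenth notes: quarter rest = 4; whole = 16; whole = 16; whole note = 16; quarter = 4; dotted eighth rest = 3; eighth = 2.
Sum: 4 + 16 + 16 + 16 + 4 + 3 + 2 = 61.
61 ÷ 8 = 7 complete bars with 5 left over.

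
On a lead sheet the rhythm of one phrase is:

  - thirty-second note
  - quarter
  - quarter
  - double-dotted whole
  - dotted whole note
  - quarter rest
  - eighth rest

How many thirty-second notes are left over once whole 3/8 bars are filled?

One bar of 3/8 = 12 thirty-second notes.
Each duration in thirty-second notes: thirty-second note = 1; quarter = 8; quarter = 8; double-dotted whole = 56; dotted whole note = 48; quarter rest = 8; eighth rest = 4.
Altogether 1 + 8 + 8 + 56 + 48 + 8 + 4 = 133.
133 ÷ 12 = 11 complete bars with 1 thirty-second note remaining.

1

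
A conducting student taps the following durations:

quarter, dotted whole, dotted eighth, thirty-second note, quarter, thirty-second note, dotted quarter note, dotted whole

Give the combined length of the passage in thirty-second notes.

Working in thirty-second notes: quarter = 8; dotted whole = 48; dotted eighth = 6; thirty-second note = 1; quarter = 8; thirty-second note = 1; dotted quarter note = 12; dotted whole = 48.
Adding: 8 + 48 + 6 + 1 + 8 + 1 + 12 + 48 = 132 thirty-second notes.

132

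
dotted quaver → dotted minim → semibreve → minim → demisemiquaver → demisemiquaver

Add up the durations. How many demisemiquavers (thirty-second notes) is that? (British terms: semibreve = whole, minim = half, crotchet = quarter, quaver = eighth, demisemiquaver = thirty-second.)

80

Working in thirty-second notes: dotted quaver = 6; dotted minim = 24; semibreve = 32; minim = 16; demisemiquaver = 1; demisemiquaver = 1.
Sum: 6 + 24 + 32 + 16 + 1 + 1 = 80 thirty-second notes.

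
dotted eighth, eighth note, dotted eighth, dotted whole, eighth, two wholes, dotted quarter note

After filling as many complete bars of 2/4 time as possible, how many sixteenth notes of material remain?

0

One bar of 2/4 = 8 sixteenth notes.
Express everything in sixteenth notes: dotted eighth = 3; eighth note = 2; dotted eighth = 3; dotted whole = 24; eighth = 2; whole = 16; whole = 16; dotted quarter note = 6.
Sum: 3 + 2 + 3 + 24 + 2 + 16 + 16 + 6 = 72.
72 ÷ 8 = 9 complete bars with 0 sixteenth notes remaining.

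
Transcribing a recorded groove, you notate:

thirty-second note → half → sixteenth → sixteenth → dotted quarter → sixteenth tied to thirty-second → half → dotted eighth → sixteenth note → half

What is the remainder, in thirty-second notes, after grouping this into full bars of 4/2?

12

One bar of 4/2 = 64 thirty-second notes.
Convert each value to thirty-second notes: thirty-second note = 1; half = 16; sixteenth = 2; sixteenth = 2; dotted quarter = 12; sixteenth tied to thirty-second (sixteenth + thirty-second) = 3; half = 16; dotted eighth = 6; sixteenth note = 2; half = 16.
Sum: 1 + 16 + 2 + 2 + 12 + 3 + 16 + 6 + 2 + 16 = 76.
76 ÷ 64 = 1 complete bar with 12 thirty-second notes remaining.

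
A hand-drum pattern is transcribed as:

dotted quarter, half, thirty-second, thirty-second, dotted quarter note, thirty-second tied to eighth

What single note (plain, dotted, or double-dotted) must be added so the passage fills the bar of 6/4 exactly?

The bar of 6/4 = 48 thirty-second notes.
In thirty-second notes: dotted quarter = 12; half = 16; thirty-second = 1; thirty-second = 1; dotted quarter note = 12; thirty-second tied to eighth (thirty-second + eighth) = 5.
Altogether 12 + 16 + 1 + 1 + 12 + 5 = 47.
Remaining: 48 − 47 = 1 thirty-second note, which is a thirty-second note.

thirty-second note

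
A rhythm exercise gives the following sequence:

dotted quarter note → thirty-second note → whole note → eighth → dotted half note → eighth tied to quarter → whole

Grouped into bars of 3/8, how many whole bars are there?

9

One bar of 3/8 = 12 thirty-second notes.
In thirty-second notes: dotted quarter note = 12; thirty-second note = 1; whole note = 32; eighth = 4; dotted half note = 24; eighth tied to quarter (eighth + quarter) = 12; whole = 32.
Altogether 12 + 1 + 32 + 4 + 24 + 12 + 32 = 117.
117 ÷ 12 = 9 complete bars with 9 left over.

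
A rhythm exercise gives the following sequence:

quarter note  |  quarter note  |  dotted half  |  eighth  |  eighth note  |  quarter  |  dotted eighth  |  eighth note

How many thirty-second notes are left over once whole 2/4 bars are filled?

2

One bar of 2/4 = 8 sixteenth notes.
Convert each value to sixteenth notes: quarter note = 4; quarter note = 4; dotted half = 12; eighth = 2; eighth note = 2; quarter = 4; dotted eighth = 3; eighth note = 2.
Total: 4 + 4 + 12 + 2 + 2 + 4 + 3 + 2 = 33.
33 ÷ 8 = 4 complete bars with 1 sixteenth note remaining = 2 thirty-second notes.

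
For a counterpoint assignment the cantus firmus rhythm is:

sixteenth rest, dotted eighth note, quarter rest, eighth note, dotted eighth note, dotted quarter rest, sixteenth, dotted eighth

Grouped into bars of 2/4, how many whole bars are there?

One bar of 2/4 = 8 sixteenth notes.
Convert each value to sixteenth notes: sixteenth rest = 1; dotted eighth note = 3; quarter rest = 4; eighth note = 2; dotted eighth note = 3; dotted quarter rest = 6; sixteenth = 1; dotted eighth = 3.
Total: 1 + 3 + 4 + 2 + 3 + 6 + 1 + 3 = 23.
23 ÷ 8 = 2 complete bars with 7 left over.

2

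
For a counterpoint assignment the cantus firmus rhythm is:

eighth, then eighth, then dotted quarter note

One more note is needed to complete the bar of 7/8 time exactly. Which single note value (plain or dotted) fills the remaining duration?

quarter note

The bar of 7/8 = 7 eighth notes.
Working in eighth notes: eighth = 1; eighth = 1; dotted quarter note = 3.
Sum: 1 + 1 + 3 = 5.
Remaining: 7 − 5 = 2 eighth notes, which is a quarter note.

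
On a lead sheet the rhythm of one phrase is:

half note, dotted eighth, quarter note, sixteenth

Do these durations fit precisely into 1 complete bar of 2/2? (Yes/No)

One bar of 2/2 = 16 sixteenth notes.
Convert each value to sixteenth notes: half note = 8; dotted eighth = 3; quarter note = 4; sixteenth = 1.
Altogether 8 + 3 + 4 + 1 = 16.
16 equals 16, so the answer is Yes.

Yes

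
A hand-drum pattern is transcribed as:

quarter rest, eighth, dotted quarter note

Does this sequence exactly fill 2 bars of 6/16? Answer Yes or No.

One bar of 6/16 = 3 eighth notes, so 2 bars = 6.
In eighth notes: quarter rest = 2; eighth = 1; dotted quarter note = 3.
Sum: 2 + 1 + 3 = 6.
6 equals 6, so the answer is Yes.

Yes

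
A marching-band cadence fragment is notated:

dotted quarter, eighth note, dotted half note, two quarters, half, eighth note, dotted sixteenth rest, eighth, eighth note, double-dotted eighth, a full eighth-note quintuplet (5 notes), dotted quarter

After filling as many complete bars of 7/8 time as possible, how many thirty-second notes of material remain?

10

One bar of 7/8 = 28 thirty-second notes.
Working in thirty-second notes: dotted quarter = 12; eighth note = 4; dotted half note = 24; quarter = 8; quarter = 8; half = 16; eighth note = 4; dotted sixteenth rest = 3; eighth = 4; eighth note = 4; double-dotted eighth = 7; a full eighth-note quintuplet (5 notes) (five quintuplet eighths span one half) = 16; dotted quarter = 12.
Total: 12 + 4 + 24 + 8 + 8 + 16 + 4 + 3 + 4 + 4 + 7 + 16 + 12 = 122.
122 ÷ 28 = 4 complete bars with 10 thirty-second notes remaining.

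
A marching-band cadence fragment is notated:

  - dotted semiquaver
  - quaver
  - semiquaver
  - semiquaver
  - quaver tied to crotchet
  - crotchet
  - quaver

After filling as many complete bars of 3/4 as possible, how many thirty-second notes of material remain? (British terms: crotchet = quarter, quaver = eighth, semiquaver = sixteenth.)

One bar of 3/4 = 24 thirty-second notes.
Working in thirty-second notes: dotted semiquaver = 3; quaver = 4; semiquaver = 2; semiquaver = 2; quaver tied to crotchet (quaver + crotchet) = 12; crotchet = 8; quaver = 4.
Total: 3 + 4 + 2 + 2 + 12 + 8 + 4 = 35.
35 ÷ 24 = 1 complete bar with 11 thirty-second notes remaining.

11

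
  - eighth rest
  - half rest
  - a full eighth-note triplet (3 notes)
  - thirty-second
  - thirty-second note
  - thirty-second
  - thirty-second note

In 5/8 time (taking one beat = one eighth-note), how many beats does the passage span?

8

One eighth-note beat = 4 thirty-second notes.
Convert each value to thirty-second notes: eighth rest = 4; half rest = 16; a full eighth-note triplet (3 notes) (three triplet eighths span one quarter) = 8; thirty-second = 1; thirty-second note = 1; thirty-second = 1; thirty-second note = 1.
Adding: 4 + 16 + 8 + 1 + 1 + 1 + 1 = 32.
32 ÷ 4 = 8 beats.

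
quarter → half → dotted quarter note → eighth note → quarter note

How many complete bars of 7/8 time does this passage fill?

One bar of 7/8 = 7 eighth notes.
Working in eighth notes: quarter = 2; half = 4; dotted quarter note = 3; eighth note = 1; quarter note = 2.
Sum: 2 + 4 + 3 + 1 + 2 = 12.
12 ÷ 7 = 1 complete bar with 5 left over.

1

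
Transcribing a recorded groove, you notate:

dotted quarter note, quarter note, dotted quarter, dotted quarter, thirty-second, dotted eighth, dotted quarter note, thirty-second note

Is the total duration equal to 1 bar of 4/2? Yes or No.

One bar of 4/2 = 64 thirty-second notes.
Each duration in thirty-second notes: dotted quarter note = 12; quarter note = 8; dotted quarter = 12; dotted quarter = 12; thirty-second = 1; dotted eighth = 6; dotted quarter note = 12; thirty-second note = 1.
Total: 12 + 8 + 12 + 12 + 1 + 6 + 12 + 1 = 64.
64 equals 64, so the answer is Yes.

Yes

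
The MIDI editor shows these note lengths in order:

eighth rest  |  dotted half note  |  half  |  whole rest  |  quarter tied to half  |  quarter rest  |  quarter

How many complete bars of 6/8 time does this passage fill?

4

One bar of 6/8 = 6 eighth notes.
Each duration in eighth notes: eighth rest = 1; dotted half note = 6; half = 4; whole rest = 8; quarter tied to half (quarter + half) = 6; quarter rest = 2; quarter = 2.
Altogether 1 + 6 + 4 + 8 + 6 + 2 + 2 = 29.
29 ÷ 6 = 4 complete bars with 5 left over.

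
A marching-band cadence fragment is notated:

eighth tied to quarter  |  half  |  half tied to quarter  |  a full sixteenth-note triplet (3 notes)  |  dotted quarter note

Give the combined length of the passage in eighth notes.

Convert each value to eighth notes: eighth tied to quarter (eighth + quarter) = 3; half = 4; half tied to quarter (half + quarter) = 6; a full sixteenth-note triplet (3 notes) (three triplet sixteenths span one eighth) = 1; dotted quarter note = 3.
Adding: 3 + 4 + 6 + 1 + 3 = 17 eighth notes.

17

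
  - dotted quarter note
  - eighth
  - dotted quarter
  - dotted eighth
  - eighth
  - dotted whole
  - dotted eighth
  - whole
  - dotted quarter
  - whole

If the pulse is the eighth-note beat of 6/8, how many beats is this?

42

One eighth-note beat = 2 sixteenth notes.
Convert each value to sixteenth notes: dotted quarter note = 6; eighth = 2; dotted quarter = 6; dotted eighth = 3; eighth = 2; dotted whole = 24; dotted eighth = 3; whole = 16; dotted quarter = 6; whole = 16.
Total: 6 + 2 + 6 + 3 + 2 + 24 + 3 + 16 + 6 + 16 = 84.
84 ÷ 2 = 42 beats.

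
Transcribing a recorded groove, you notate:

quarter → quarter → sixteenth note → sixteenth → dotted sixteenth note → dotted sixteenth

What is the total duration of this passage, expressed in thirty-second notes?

Express everything in thirty-second notes: quarter = 8; quarter = 8; sixteenth note = 2; sixteenth = 2; dotted sixteenth note = 3; dotted sixteenth = 3.
Altogether 8 + 8 + 2 + 2 + 3 + 3 = 26 thirty-second notes.

26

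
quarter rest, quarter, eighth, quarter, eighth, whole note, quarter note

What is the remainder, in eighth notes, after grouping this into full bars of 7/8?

4

One bar of 7/8 = 7 eighth notes.
In eighth notes: quarter rest = 2; quarter = 2; eighth = 1; quarter = 2; eighth = 1; whole note = 8; quarter note = 2.
Total: 2 + 2 + 1 + 2 + 1 + 8 + 2 = 18.
18 ÷ 7 = 2 complete bars with 4 eighth notes remaining.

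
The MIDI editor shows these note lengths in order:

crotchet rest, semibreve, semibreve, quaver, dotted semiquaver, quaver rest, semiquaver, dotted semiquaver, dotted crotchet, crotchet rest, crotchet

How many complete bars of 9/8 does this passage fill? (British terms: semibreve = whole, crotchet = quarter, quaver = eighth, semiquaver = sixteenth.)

3

One bar of 9/8 = 36 thirty-second notes.
Working in thirty-second notes: crotchet rest = 8; semibreve = 32; semibreve = 32; quaver = 4; dotted semiquaver = 3; quaver rest = 4; semiquaver = 2; dotted semiquaver = 3; dotted crotchet = 12; crotchet rest = 8; crotchet = 8.
Adding: 8 + 32 + 32 + 4 + 3 + 4 + 2 + 3 + 12 + 8 + 8 = 116.
116 ÷ 36 = 3 complete bars with 8 left over.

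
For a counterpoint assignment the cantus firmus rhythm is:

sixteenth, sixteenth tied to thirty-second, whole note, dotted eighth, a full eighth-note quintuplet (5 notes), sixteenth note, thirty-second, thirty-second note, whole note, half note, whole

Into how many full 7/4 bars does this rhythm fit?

One bar of 7/4 = 56 thirty-second notes.
Express everything in thirty-second notes: sixteenth = 2; sixteenth tied to thirty-second (sixteenth + thirty-second) = 3; whole note = 32; dotted eighth = 6; a full eighth-note quintuplet (5 notes) (five quintuplet eighths span one half) = 16; sixteenth note = 2; thirty-second = 1; thirty-second note = 1; whole note = 32; half note = 16; whole = 32.
Altogether 2 + 3 + 32 + 6 + 16 + 2 + 1 + 1 + 32 + 16 + 32 = 143.
143 ÷ 56 = 2 complete bars with 31 left over.

2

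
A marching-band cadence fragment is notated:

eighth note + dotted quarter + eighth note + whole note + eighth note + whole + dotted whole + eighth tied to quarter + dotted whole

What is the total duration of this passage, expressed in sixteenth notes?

98

Convert each value to sixteenth notes: eighth note = 2; dotted quarter = 6; eighth note = 2; whole note = 16; eighth note = 2; whole = 16; dotted whole = 24; eighth tied to quarter (eighth + quarter) = 6; dotted whole = 24.
Adding: 2 + 6 + 2 + 16 + 2 + 16 + 24 + 6 + 24 = 98 sixteenth notes.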